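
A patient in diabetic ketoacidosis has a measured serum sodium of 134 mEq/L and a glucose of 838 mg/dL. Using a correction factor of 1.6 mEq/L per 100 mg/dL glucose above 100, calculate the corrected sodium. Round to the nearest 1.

146 mEq/L

Corrected Na = measured Na + 1.6 · (glucose − 100)/100
= 134 + 1.6 · (838 − 100)/100
= 134 + 11.8
= 145.8 mEq/L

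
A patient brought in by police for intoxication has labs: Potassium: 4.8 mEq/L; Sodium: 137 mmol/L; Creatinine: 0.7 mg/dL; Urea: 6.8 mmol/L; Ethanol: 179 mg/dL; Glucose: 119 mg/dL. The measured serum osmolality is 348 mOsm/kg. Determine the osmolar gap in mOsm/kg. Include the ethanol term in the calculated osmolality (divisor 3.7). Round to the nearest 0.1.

Calculated osmolality = 2·Na + glucose/18 + urea + ethanol/3.7
= 2·137 + 119/18 + 6.8 + 179/3.7
= 274 + 6.61 + 6.80 + 48.38
= 335.79 mOsm/kg ≈ 335.8 mOsm/kg
Osmolar gap = measured − calculated = 348 − 335.8 = 12.2 mOsm/kg

12.2 mOsm/kg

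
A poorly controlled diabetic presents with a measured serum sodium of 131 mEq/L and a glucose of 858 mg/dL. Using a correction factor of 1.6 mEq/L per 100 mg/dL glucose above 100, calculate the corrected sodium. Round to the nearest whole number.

143 mEq/L

Corrected Na = measured Na + 1.6 · (glucose − 100)/100
= 131 + 1.6 · (858 − 100)/100
= 131 + 12.1
= 143.1 mEq/L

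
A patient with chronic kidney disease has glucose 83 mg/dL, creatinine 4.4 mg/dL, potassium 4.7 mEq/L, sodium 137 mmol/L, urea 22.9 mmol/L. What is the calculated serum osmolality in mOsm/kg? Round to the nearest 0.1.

Calculated osmolality = 2·Na + glucose/18 + urea
= 2·137 + 83/18 + 22.9
= 274 + 4.61 + 22.90
= 301.51 mOsm/kg

301.5 mOsm/kg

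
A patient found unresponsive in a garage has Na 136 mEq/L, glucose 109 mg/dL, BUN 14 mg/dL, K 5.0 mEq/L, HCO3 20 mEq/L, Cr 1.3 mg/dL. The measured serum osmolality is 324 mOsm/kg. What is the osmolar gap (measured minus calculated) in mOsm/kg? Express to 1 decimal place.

Calculated osmolality = 2·Na + glucose/18 + BUN/2.8
= 2·136 + 109/18 + 14/2.8
= 272 + 6.06 + 5
= 283.06 mOsm/kg ≈ 283.1 mOsm/kg
Osmolar gap = measured − calculated = 324 − 283.1 = 40.9 mOsm/kg

40.9 mOsm/kg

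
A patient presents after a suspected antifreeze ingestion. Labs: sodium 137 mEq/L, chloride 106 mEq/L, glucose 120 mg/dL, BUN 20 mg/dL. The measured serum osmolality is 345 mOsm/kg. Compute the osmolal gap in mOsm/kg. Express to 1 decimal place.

Calculated osmolality = 2·Na + glucose/18 + BUN/2.8
= 2·137 + 120/18 + 20/2.8
= 274 + 6.67 + 7.14
= 287.81 mOsm/kg ≈ 287.8 mOsm/kg
Osmolar gap = measured − calculated = 345 − 287.8 = 57.2 mOsm/kg

57.2 mOsm/kg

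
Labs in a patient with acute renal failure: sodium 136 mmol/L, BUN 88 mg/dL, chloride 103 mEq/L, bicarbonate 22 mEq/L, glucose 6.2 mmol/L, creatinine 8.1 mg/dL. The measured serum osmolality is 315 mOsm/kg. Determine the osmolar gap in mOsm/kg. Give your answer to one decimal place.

Calculated osmolality = 2·Na + glucose + BUN/2.8
= 2·136 + 6.2 + 88/2.8
= 272 + 6.20 + 31.43
= 309.63 mOsm/kg ≈ 309.6 mOsm/kg
Osmolar gap = measured − calculated = 315 − 309.6 = 5.4 mOsm/kg

5.4 mOsm/kg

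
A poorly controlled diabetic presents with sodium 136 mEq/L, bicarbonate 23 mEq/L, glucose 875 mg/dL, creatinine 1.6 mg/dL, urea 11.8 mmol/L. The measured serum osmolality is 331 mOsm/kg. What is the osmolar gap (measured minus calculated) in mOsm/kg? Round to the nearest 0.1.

-1.4 mOsm/kg

Calculated osmolality = 2·Na + glucose/18 + urea
= 2·136 + 875/18 + 11.8
= 272 + 48.61 + 11.80
= 332.41 mOsm/kg ≈ 332.4 mOsm/kg
Osmolar gap = measured − calculated = 331 − 332.4 = -1.4 mOsm/kg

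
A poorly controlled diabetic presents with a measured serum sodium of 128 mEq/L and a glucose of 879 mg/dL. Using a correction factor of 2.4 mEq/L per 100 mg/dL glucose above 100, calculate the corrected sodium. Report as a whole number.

147 mEq/L

Corrected Na = measured Na + 2.4 · (glucose − 100)/100
= 128 + 2.4 · (879 − 100)/100
= 128 + 18.7
= 146.7 mEq/L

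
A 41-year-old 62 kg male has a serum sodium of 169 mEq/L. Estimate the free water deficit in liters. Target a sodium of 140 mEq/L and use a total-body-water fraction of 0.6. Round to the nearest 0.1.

7.7 L

TBW = 0.6 · 62 = 37.2 L
Free water deficit = TBW · (Na/140 − 1)
= 37.2 · (169/140 − 1)
= 37.2 · 0.2071
= 7.7 L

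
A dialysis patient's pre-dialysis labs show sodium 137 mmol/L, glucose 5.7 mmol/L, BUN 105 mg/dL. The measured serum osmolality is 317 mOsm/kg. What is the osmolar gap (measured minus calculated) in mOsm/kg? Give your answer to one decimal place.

Calculated osmolality = 2·Na + glucose + BUN/2.8
= 2·137 + 5.7 + 105/2.8
= 274 + 5.70 + 37.50
= 317.2 mOsm/kg ≈ 317.2 mOsm/kg
Osmolar gap = measured − calculated = 317 − 317.2 = -0.2 mOsm/kg

-0.2 mOsm/kg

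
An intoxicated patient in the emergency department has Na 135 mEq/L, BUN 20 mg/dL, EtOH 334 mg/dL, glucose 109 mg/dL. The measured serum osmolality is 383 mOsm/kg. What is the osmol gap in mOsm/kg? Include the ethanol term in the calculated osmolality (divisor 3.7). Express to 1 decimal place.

Calculated osmolality = 2·Na + glucose/18 + BUN/2.8 + ethanol/3.7
= 2·135 + 109/18 + 20/2.8 + 334/3.7
= 270 + 6.06 + 7.14 + 90.27
= 373.47 mOsm/kg ≈ 373.5 mOsm/kg
Osmolar gap = measured − calculated = 383 − 373.5 = 9.5 mOsm/kg

9.5 mOsm/kg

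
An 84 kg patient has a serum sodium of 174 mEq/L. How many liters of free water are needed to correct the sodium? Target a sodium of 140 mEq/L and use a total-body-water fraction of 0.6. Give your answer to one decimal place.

12.2 L

TBW = 0.6 · 84 = 50.4 L
Free water deficit = TBW · (Na/140 − 1)
= 50.4 · (174/140 − 1)
= 50.4 · 0.2429
= 12.24 L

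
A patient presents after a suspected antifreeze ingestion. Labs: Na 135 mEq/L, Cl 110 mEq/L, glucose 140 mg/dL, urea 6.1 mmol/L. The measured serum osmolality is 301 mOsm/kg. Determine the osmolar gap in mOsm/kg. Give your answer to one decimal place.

17.1 mOsm/kg

Calculated osmolality = 2·Na + glucose/18 + urea
= 2·135 + 140/18 + 6.1
= 270 + 7.78 + 6.10
= 283.88 mOsm/kg ≈ 283.9 mOsm/kg
Osmolar gap = measured − calculated = 301 − 283.9 = 17.1 mOsm/kg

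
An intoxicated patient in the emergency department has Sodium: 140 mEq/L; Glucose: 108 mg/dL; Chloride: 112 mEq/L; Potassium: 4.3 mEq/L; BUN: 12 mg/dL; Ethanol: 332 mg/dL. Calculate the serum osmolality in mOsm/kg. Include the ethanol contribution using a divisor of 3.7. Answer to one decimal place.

380.0 mOsm/kg

Calculated osmolality = 2·Na + glucose/18 + BUN/2.8 + ethanol/3.7
= 2·140 + 108/18 + 12/2.8 + 332/3.7
= 280 + 6 + 4.29 + 89.73
= 380.02 mOsm/kg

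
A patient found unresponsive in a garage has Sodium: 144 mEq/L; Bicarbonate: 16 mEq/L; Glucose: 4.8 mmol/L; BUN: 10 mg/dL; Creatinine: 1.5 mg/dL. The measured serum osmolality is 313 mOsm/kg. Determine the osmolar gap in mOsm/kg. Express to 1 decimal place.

16.6 mOsm/kg

Calculated osmolality = 2·Na + glucose + BUN/2.8
= 2·144 + 4.8 + 10/2.8
= 288 + 4.80 + 3.57
= 296.37 mOsm/kg ≈ 296.4 mOsm/kg
Osmolar gap = measured − calculated = 313 − 296.4 = 16.6 mOsm/kg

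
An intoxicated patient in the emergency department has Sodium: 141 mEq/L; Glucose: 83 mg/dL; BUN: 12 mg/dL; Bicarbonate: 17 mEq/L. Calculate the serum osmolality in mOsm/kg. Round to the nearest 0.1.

290.9 mOsm/kg

Calculated osmolality = 2·Na + glucose/18 + BUN/2.8
= 2·141 + 83/18 + 12/2.8
= 282 + 4.61 + 4.29
= 290.9 mOsm/kg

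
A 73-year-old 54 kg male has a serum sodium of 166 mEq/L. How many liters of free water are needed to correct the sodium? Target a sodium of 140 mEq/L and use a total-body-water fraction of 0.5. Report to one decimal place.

TBW = 0.5 · 54 = 27 L
Free water deficit = TBW · (Na/140 − 1)
= 27 · (166/140 − 1)
= 27 · 0.1857
= 5.01 L

5.0 L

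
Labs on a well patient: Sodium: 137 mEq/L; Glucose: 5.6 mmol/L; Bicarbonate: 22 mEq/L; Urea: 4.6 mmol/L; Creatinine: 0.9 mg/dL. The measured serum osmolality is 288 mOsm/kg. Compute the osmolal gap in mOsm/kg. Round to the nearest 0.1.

Calculated osmolality = 2·Na + glucose + urea
= 2·137 + 5.6 + 4.6
= 274 + 5.60 + 4.60
= 284.2 mOsm/kg ≈ 284.2 mOsm/kg
Osmolar gap = measured − calculated = 288 − 284.2 = 3.8 mOsm/kg

3.8 mOsm/kg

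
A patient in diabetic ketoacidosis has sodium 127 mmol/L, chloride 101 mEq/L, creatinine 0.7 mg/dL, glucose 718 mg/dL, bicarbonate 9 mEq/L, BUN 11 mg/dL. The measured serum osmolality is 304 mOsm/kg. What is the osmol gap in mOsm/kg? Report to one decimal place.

Calculated osmolality = 2·Na + glucose/18 + BUN/2.8
= 2·127 + 718/18 + 11/2.8
= 254 + 39.89 + 3.93
= 297.82 mOsm/kg ≈ 297.8 mOsm/kg
Osmolar gap = measured − calculated = 304 − 297.8 = 6.2 mOsm/kg

6.2 mOsm/kg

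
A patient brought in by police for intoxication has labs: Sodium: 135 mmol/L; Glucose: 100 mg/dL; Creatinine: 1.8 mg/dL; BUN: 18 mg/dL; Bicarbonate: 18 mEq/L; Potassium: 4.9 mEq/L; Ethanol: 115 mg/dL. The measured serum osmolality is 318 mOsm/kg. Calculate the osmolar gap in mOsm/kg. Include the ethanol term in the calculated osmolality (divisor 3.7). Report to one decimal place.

4.9 mOsm/kg

Calculated osmolality = 2·Na + glucose/18 + BUN/2.8 + ethanol/3.7
= 2·135 + 100/18 + 18/2.8 + 115/3.7
= 270 + 5.56 + 6.43 + 31.08
= 313.07 mOsm/kg ≈ 313.1 mOsm/kg
Osmolar gap = measured − calculated = 318 − 313.1 = 4.9 mOsm/kg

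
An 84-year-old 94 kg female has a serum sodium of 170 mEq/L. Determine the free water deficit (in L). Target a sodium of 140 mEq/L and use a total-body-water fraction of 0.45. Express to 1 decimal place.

9.1 L

TBW = 0.45 · 94 = 42.3 L
Free water deficit = TBW · (Na/140 − 1)
= 42.3 · (170/140 − 1)
= 42.3 · 0.2143
= 9.06 L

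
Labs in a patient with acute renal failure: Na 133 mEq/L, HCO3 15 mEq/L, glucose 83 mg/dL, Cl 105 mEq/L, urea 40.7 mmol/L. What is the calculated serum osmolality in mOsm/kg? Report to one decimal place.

Calculated osmolality = 2·Na + glucose/18 + urea
= 2·133 + 83/18 + 40.7
= 266 + 4.61 + 40.70
= 311.31 mOsm/kg

311.3 mOsm/kg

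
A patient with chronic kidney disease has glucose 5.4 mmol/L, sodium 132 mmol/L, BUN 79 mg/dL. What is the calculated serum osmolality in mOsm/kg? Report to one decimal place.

Calculated osmolality = 2·Na + glucose + BUN/2.8
= 2·132 + 5.4 + 79/2.8
= 264 + 5.40 + 28.21
= 297.61 mOsm/kg

297.6 mOsm/kg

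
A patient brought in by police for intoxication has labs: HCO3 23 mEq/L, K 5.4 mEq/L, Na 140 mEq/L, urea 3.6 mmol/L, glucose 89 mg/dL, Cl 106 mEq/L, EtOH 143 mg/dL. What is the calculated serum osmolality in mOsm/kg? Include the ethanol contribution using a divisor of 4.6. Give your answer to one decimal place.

Calculated osmolality = 2·Na + glucose/18 + urea + ethanol/4.6
= 2·140 + 89/18 + 3.6 + 143/4.6
= 280 + 4.94 + 3.60 + 31.09
= 319.63 mOsm/kg

319.6 mOsm/kg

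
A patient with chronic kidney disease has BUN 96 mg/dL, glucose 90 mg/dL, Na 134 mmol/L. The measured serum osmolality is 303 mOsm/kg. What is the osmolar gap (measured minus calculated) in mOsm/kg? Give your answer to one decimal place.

Calculated osmolality = 2·Na + glucose/18 + BUN/2.8
= 2·134 + 90/18 + 96/2.8
= 268 + 5 + 34.29
= 307.29 mOsm/kg ≈ 307.3 mOsm/kg
Osmolar gap = measured − calculated = 303 − 307.3 = -4.3 mOsm/kg

-4.3 mOsm/kg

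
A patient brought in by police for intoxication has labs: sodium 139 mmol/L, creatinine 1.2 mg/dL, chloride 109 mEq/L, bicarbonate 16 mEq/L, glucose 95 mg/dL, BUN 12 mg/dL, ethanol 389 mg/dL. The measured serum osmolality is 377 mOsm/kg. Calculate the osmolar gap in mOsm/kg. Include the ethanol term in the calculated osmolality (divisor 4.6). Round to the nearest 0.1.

4.9 mOsm/kg

Calculated osmolality = 2·Na + glucose/18 + BUN/2.8 + ethanol/4.6
= 2·139 + 95/18 + 12/2.8 + 389/4.6
= 278 + 5.28 + 4.29 + 84.57
= 372.14 mOsm/kg ≈ 372.1 mOsm/kg
Osmolar gap = measured − calculated = 377 − 372.1 = 4.9 mOsm/kg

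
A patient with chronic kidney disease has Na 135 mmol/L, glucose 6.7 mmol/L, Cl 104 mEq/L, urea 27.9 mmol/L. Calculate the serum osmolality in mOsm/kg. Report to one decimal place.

304.6 mOsm/kg

Calculated osmolality = 2·Na + glucose + urea
= 2·135 + 6.7 + 27.9
= 270 + 6.70 + 27.90
= 304.6 mOsm/kg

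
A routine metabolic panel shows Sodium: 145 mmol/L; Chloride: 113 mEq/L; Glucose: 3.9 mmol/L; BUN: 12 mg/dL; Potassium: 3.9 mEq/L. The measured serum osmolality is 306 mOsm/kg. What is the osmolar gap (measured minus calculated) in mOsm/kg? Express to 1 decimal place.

7.8 mOsm/kg

Calculated osmolality = 2·Na + glucose + BUN/2.8
= 2·145 + 3.9 + 12/2.8
= 290 + 3.90 + 4.29
= 298.19 mOsm/kg ≈ 298.2 mOsm/kg
Osmolar gap = measured − calculated = 306 − 298.2 = 7.8 mOsm/kg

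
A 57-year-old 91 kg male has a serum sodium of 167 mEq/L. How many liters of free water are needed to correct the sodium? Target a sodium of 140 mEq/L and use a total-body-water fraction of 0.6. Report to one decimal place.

TBW = 0.6 · 91 = 54.6 L
Free water deficit = TBW · (Na/140 − 1)
= 54.6 · (167/140 − 1)
= 54.6 · 0.1929
= 10.53 L

10.5 L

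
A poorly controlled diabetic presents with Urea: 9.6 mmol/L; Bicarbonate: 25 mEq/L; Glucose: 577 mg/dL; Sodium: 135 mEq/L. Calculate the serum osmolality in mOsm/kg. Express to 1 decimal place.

311.7 mOsm/kg

Calculated osmolality = 2·Na + glucose/18 + urea
= 2·135 + 577/18 + 9.6
= 270 + 32.06 + 9.60
= 311.66 mOsm/kg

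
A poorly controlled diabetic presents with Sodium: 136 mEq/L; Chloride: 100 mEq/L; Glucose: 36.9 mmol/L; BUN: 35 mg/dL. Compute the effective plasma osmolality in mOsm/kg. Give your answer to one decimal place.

Effective osmolality excludes urea (freely permeant across cell membranes):
2·Na + glucose
= 2·136 + 36.9
= 272 + 36.9
= 308.9 mOsm/kg

308.9 mOsm/kg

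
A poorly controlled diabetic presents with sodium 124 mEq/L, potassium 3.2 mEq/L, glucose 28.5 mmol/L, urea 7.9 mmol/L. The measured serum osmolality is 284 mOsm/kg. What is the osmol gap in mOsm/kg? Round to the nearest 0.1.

Calculated osmolality = 2·Na + glucose + urea
= 2·124 + 28.5 + 7.9
= 248 + 28.50 + 7.90
= 284.4 mOsm/kg ≈ 284.4 mOsm/kg
Osmolar gap = measured − calculated = 284 − 284.4 = -0.4 mOsm/kg

-0.4 mOsm/kg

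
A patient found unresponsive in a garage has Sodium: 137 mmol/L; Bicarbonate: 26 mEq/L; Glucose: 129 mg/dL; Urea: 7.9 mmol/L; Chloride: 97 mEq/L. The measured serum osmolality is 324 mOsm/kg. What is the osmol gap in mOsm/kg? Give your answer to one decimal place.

34.9 mOsm/kg

Calculated osmolality = 2·Na + glucose/18 + urea
= 2·137 + 129/18 + 7.9
= 274 + 7.17 + 7.90
= 289.07 mOsm/kg ≈ 289.1 mOsm/kg
Osmolar gap = measured − calculated = 324 − 289.1 = 34.9 mOsm/kg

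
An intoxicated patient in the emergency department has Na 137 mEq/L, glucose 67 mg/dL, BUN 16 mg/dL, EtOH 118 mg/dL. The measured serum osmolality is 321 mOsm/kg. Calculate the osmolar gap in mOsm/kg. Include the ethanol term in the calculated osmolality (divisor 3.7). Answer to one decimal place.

5.7 mOsm/kg

Calculated osmolality = 2·Na + glucose/18 + BUN/2.8 + ethanol/3.7
= 2·137 + 67/18 + 16/2.8 + 118/3.7
= 274 + 3.72 + 5.71 + 31.89
= 315.32 mOsm/kg ≈ 315.3 mOsm/kg
Osmolar gap = measured − calculated = 321 − 315.3 = 5.7 mOsm/kg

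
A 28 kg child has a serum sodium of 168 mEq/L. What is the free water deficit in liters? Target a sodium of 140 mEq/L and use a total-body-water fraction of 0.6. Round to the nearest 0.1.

3.4 L

TBW = 0.6 · 28 = 16.8 L
Free water deficit = TBW · (Na/140 − 1)
= 16.8 · (168/140 − 1)
= 16.8 · 0.2
= 3.36 L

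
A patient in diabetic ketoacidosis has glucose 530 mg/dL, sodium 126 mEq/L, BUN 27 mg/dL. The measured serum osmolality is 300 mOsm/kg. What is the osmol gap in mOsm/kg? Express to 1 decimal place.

Calculated osmolality = 2·Na + glucose/18 + BUN/2.8
= 2·126 + 530/18 + 27/2.8
= 252 + 29.44 + 9.64
= 291.08 mOsm/kg ≈ 291.1 mOsm/kg
Osmolar gap = measured − calculated = 300 − 291.1 = 8.9 mOsm/kg

8.9 mOsm/kg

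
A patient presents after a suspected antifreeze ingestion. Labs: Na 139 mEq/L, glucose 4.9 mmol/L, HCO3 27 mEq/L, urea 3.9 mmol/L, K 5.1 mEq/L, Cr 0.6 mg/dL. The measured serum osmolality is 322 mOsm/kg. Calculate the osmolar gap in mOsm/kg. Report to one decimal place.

35.2 mOsm/kg

Calculated osmolality = 2·Na + glucose + urea
= 2·139 + 4.9 + 3.9
= 278 + 4.90 + 3.90
= 286.8 mOsm/kg ≈ 286.8 mOsm/kg
Osmolar gap = measured − calculated = 322 − 286.8 = 35.2 mOsm/kg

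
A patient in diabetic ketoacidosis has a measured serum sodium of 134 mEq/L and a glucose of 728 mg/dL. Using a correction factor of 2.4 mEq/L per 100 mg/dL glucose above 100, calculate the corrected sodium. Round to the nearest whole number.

Corrected Na = measured Na + 2.4 · (glucose − 100)/100
= 134 + 2.4 · (728 − 100)/100
= 134 + 15.1
= 149.1 mEq/L

149 mEq/L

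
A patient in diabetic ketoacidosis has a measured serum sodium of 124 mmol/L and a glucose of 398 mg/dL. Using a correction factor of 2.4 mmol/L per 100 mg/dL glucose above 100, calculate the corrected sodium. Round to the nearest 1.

Corrected Na = measured Na + 2.4 · (glucose − 100)/100
= 124 + 2.4 · (398 − 100)/100
= 124 + 7.2
= 131.2 mmol/L

131 mmol/L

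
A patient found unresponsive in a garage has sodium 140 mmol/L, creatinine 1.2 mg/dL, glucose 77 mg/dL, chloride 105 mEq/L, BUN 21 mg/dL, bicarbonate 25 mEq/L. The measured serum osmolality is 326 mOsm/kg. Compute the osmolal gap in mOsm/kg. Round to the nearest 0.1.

34.2 mOsm/kg

Calculated osmolality = 2·Na + glucose/18 + BUN/2.8
= 2·140 + 77/18 + 21/2.8
= 280 + 4.28 + 7.50
= 291.78 mOsm/kg ≈ 291.8 mOsm/kg
Osmolar gap = measured − calculated = 326 − 291.8 = 34.2 mOsm/kg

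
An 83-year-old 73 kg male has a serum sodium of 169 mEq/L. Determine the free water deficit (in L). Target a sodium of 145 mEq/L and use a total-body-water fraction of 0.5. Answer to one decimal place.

TBW = 0.5 · 73 = 36.5 L
Free water deficit = TBW · (Na/145 − 1)
= 36.5 · (169/145 − 1)
= 36.5 · 0.1655
= 6.04 L

6.0 L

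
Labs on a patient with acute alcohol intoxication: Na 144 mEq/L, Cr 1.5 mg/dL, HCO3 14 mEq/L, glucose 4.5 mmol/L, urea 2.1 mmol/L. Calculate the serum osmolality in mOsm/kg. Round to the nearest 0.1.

294.6 mOsm/kg

Calculated osmolality = 2·Na + glucose + urea
= 2·144 + 4.5 + 2.1
= 288 + 4.50 + 2.10
= 294.6 mOsm/kg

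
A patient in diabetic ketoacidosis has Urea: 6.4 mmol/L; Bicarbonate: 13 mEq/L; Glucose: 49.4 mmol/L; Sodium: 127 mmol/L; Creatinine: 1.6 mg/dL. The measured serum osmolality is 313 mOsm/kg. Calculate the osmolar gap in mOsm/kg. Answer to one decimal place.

Calculated osmolality = 2·Na + glucose + urea
= 2·127 + 49.4 + 6.4
= 254 + 49.40 + 6.40
= 309.8 mOsm/kg ≈ 309.8 mOsm/kg
Osmolar gap = measured − calculated = 313 − 309.8 = 3.2 mOsm/kg

3.2 mOsm/kg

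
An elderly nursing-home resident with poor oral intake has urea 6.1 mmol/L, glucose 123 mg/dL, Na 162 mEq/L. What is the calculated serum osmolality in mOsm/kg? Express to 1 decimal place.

336.9 mOsm/kg

Calculated osmolality = 2·Na + glucose/18 + urea
= 2·162 + 123/18 + 6.1
= 324 + 6.83 + 6.10
= 336.93 mOsm/kg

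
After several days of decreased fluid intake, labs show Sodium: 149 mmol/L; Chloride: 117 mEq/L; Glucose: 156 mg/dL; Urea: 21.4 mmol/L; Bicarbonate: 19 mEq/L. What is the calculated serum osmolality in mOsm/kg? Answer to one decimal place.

Calculated osmolality = 2·Na + glucose/18 + urea
= 2·149 + 156/18 + 21.4
= 298 + 8.67 + 21.40
= 328.07 mOsm/kg

328.1 mOsm/kg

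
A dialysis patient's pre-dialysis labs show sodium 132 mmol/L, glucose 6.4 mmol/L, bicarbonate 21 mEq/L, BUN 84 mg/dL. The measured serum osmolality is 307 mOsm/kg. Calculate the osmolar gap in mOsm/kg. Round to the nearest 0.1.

Calculated osmolality = 2·Na + glucose + BUN/2.8
= 2·132 + 6.4 + 84/2.8
= 264 + 6.40 + 30
= 300.4 mOsm/kg ≈ 300.4 mOsm/kg
Osmolar gap = measured − calculated = 307 − 300.4 = 6.6 mOsm/kg

6.6 mOsm/kg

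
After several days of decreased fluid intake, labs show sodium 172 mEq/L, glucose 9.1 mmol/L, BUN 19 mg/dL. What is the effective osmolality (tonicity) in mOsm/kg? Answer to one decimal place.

Effective osmolality excludes urea (freely permeant across cell membranes):
2·Na + glucose
= 2·172 + 9.1
= 344 + 9.1
= 353.1 mOsm/kg

353.1 mOsm/kg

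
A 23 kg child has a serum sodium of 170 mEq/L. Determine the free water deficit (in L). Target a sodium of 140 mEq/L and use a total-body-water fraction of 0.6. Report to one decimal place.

TBW = 0.6 · 23 = 13.8 L
Free water deficit = TBW · (Na/140 − 1)
= 13.8 · (170/140 − 1)
= 13.8 · 0.2143
= 2.96 L

3.0 L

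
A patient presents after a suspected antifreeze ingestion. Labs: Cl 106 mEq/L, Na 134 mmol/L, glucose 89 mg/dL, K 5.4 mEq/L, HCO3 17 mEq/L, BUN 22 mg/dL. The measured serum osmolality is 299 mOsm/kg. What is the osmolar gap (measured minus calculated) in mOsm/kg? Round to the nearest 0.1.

18.2 mOsm/kg

Calculated osmolality = 2·Na + glucose/18 + BUN/2.8
= 2·134 + 89/18 + 22/2.8
= 268 + 4.94 + 7.86
= 280.8 mOsm/kg ≈ 280.8 mOsm/kg
Osmolar gap = measured − calculated = 299 − 280.8 = 18.2 mOsm/kg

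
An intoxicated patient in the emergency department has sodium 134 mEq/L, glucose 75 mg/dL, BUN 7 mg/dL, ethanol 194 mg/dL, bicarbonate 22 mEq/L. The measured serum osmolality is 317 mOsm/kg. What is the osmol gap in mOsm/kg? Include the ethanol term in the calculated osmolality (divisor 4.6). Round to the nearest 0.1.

Calculated osmolality = 2·Na + glucose/18 + BUN/2.8 + ethanol/4.6
= 2·134 + 75/18 + 7/2.8 + 194/4.6
= 268 + 4.17 + 2.50 + 42.17
= 316.84 mOsm/kg ≈ 316.8 mOsm/kg
Osmolar gap = measured − calculated = 317 − 316.8 = 0.2 mOsm/kg

0.2 mOsm/kg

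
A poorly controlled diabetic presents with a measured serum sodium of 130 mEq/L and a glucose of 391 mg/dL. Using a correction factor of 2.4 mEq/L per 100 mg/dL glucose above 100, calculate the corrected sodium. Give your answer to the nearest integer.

Corrected Na = measured Na + 2.4 · (glucose − 100)/100
= 130 + 2.4 · (391 − 100)/100
= 130 + 7
= 137 mEq/L

137 mEq/L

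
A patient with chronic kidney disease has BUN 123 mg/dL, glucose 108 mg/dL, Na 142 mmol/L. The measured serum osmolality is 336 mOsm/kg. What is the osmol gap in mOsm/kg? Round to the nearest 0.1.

Calculated osmolality = 2·Na + glucose/18 + BUN/2.8
= 2·142 + 108/18 + 123/2.8
= 284 + 6 + 43.93
= 333.93 mOsm/kg ≈ 333.9 mOsm/kg
Osmolar gap = measured − calculated = 336 − 333.9 = 2.1 mOsm/kg

2.1 mOsm/kg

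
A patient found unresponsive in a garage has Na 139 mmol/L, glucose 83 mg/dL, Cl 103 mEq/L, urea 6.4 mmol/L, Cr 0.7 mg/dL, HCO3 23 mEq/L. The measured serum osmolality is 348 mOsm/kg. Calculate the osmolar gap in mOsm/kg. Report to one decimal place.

Calculated osmolality = 2·Na + glucose/18 + urea
= 2·139 + 83/18 + 6.4
= 278 + 4.61 + 6.40
= 289.01 mOsm/kg ≈ 289.0 mOsm/kg
Osmolar gap = measured − calculated = 348 − 289.0 = 59.0 mOsm/kg

59.0 mOsm/kg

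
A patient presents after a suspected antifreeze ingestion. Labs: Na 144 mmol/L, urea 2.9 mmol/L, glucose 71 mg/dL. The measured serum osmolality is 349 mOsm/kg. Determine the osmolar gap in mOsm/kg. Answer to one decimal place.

Calculated osmolality = 2·Na + glucose/18 + urea
= 2·144 + 71/18 + 2.9
= 288 + 3.94 + 2.90
= 294.84 mOsm/kg ≈ 294.8 mOsm/kg
Osmolar gap = measured − calculated = 349 − 294.8 = 54.2 mOsm/kg

54.2 mOsm/kg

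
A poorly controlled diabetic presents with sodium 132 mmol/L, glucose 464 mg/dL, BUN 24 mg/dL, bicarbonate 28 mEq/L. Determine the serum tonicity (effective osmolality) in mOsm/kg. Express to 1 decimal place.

289.8 mOsm/kg

Effective osmolality excludes urea (freely permeant across cell membranes):
2·Na + glucose/18
= 2·132 + 464/18
= 264 + 25.78
= 289.78 mOsm/kg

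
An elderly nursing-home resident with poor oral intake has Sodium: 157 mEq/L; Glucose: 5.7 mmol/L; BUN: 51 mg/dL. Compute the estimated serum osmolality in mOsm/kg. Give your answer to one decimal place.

Calculated osmolality = 2·Na + glucose + BUN/2.8
= 2·157 + 5.7 + 51/2.8
= 314 + 5.70 + 18.21
= 337.91 mOsm/kg

337.9 mOsm/kg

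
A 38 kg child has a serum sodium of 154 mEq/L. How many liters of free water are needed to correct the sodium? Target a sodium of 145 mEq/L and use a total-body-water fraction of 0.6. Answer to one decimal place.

1.4 L

TBW = 0.6 · 38 = 22.8 L
Free water deficit = TBW · (Na/145 − 1)
= 22.8 · (154/145 − 1)
= 22.8 · 0.0621
= 1.42 L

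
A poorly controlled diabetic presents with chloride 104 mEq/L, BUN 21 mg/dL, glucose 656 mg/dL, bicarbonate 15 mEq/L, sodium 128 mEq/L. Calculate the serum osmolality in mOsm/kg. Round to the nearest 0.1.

Calculated osmolality = 2·Na + glucose/18 + BUN/2.8
= 2·128 + 656/18 + 21/2.8
= 256 + 36.44 + 7.50
= 299.94 mOsm/kg

299.9 mOsm/kg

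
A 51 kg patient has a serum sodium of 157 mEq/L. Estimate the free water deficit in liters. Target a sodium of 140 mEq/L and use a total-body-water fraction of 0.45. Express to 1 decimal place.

2.8 L

TBW = 0.45 · 51 = 22.95 L
Free water deficit = TBW · (Na/140 − 1)
= 22.95 · (157/140 − 1)
= 22.95 · 0.1214
= 2.79 L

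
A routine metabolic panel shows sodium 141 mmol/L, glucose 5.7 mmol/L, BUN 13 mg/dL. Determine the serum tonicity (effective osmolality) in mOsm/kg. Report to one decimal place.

287.7 mOsm/kg

Effective osmolality excludes urea (freely permeant across cell membranes):
2·Na + glucose
= 2·141 + 5.7
= 282 + 5.7
= 287.7 mOsm/kg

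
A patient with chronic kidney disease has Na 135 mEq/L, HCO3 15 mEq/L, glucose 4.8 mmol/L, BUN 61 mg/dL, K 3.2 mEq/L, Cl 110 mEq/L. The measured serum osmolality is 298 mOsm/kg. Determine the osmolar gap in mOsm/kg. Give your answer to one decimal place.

Calculated osmolality = 2·Na + glucose + BUN/2.8
= 2·135 + 4.8 + 61/2.8
= 270 + 4.80 + 21.79
= 296.59 mOsm/kg ≈ 296.6 mOsm/kg
Osmolar gap = measured − calculated = 298 − 296.6 = 1.4 mOsm/kg

1.4 mOsm/kg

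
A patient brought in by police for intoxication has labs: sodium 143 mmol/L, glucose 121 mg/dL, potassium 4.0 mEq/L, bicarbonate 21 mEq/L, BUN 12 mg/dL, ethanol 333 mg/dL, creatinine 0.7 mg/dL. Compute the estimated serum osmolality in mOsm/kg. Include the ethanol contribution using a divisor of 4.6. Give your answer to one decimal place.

369.4 mOsm/kg

Calculated osmolality = 2·Na + glucose/18 + BUN/2.8 + ethanol/4.6
= 2·143 + 121/18 + 12/2.8 + 333/4.6
= 286 + 6.72 + 4.29 + 72.39
= 369.4 mOsm/kg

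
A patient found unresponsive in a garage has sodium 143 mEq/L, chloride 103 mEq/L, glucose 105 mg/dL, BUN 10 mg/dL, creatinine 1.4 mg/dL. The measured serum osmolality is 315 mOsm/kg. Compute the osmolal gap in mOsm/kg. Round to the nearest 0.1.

Calculated osmolality = 2·Na + glucose/18 + BUN/2.8
= 2·143 + 105/18 + 10/2.8
= 286 + 5.83 + 3.57
= 295.4 mOsm/kg ≈ 295.4 mOsm/kg
Osmolar gap = measured − calculated = 315 − 295.4 = 19.6 mOsm/kg

19.6 mOsm/kg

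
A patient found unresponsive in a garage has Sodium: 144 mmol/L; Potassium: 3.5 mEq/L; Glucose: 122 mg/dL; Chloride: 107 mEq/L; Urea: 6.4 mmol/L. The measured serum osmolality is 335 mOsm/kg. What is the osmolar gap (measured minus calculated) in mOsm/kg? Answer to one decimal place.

Calculated osmolality = 2·Na + glucose/18 + urea
= 2·144 + 122/18 + 6.4
= 288 + 6.78 + 6.40
= 301.18 mOsm/kg ≈ 301.2 mOsm/kg
Osmolar gap = measured − calculated = 335 − 301.2 = 33.8 mOsm/kg

33.8 mOsm/kg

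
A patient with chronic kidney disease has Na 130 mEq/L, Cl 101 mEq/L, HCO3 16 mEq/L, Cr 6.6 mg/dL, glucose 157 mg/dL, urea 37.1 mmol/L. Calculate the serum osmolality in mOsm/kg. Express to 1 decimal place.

305.8 mOsm/kg

Calculated osmolality = 2·Na + glucose/18 + urea
= 2·130 + 157/18 + 37.1
= 260 + 8.72 + 37.10
= 305.82 mOsm/kg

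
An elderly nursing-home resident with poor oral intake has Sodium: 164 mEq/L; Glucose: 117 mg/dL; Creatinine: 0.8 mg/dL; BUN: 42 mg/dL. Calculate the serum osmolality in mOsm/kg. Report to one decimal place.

349.5 mOsm/kg

Calculated osmolality = 2·Na + glucose/18 + BUN/2.8
= 2·164 + 117/18 + 42/2.8
= 328 + 6.50 + 15
= 349.5 mOsm/kg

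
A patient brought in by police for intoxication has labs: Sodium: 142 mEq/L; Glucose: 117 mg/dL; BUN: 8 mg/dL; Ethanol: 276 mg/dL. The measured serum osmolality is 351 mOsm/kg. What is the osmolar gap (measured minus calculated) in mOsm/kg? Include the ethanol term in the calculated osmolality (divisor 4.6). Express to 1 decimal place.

Calculated osmolality = 2·Na + glucose/18 + BUN/2.8 + ethanol/4.6
= 2·142 + 117/18 + 8/2.8 + 276/4.6
= 284 + 6.50 + 2.86 + 60
= 353.36 mOsm/kg ≈ 353.4 mOsm/kg
Osmolar gap = measured − calculated = 351 − 353.4 = -2.4 mOsm/kg

-2.4 mOsm/kg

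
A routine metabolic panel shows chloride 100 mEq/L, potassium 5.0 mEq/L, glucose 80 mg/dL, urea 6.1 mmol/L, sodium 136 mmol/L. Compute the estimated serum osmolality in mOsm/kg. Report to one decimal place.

282.5 mOsm/kg

Calculated osmolality = 2·Na + glucose/18 + urea
= 2·136 + 80/18 + 6.1
= 272 + 4.44 + 6.10
= 282.54 mOsm/kg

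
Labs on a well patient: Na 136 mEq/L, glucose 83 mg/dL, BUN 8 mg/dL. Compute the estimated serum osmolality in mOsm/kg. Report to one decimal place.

279.5 mOsm/kg

Calculated osmolality = 2·Na + glucose/18 + BUN/2.8
= 2·136 + 83/18 + 8/2.8
= 272 + 4.61 + 2.86
= 279.47 mOsm/kg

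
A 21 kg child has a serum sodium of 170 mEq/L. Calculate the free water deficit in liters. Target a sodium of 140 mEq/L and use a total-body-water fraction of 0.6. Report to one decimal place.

2.7 L

TBW = 0.6 · 21 = 12.6 L
Free water deficit = TBW · (Na/140 − 1)
= 12.6 · (170/140 − 1)
= 12.6 · 0.2143
= 2.7 L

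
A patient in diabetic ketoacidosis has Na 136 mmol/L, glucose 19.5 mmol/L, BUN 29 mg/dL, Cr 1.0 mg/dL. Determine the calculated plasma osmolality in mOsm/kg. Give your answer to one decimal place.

301.9 mOsm/kg

Calculated osmolality = 2·Na + glucose + BUN/2.8
= 2·136 + 19.5 + 29/2.8
= 272 + 19.50 + 10.36
= 301.86 mOsm/kg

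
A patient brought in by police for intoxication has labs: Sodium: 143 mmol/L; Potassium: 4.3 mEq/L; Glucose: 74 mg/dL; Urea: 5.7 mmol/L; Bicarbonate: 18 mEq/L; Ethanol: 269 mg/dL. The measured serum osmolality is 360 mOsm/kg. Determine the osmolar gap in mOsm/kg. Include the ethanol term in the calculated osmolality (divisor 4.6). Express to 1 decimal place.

5.7 mOsm/kg

Calculated osmolality = 2·Na + glucose/18 + urea + ethanol/4.6
= 2·143 + 74/18 + 5.7 + 269/4.6
= 286 + 4.11 + 5.70 + 58.48
= 354.29 mOsm/kg ≈ 354.3 mOsm/kg
Osmolar gap = measured − calculated = 360 − 354.3 = 5.7 mOsm/kg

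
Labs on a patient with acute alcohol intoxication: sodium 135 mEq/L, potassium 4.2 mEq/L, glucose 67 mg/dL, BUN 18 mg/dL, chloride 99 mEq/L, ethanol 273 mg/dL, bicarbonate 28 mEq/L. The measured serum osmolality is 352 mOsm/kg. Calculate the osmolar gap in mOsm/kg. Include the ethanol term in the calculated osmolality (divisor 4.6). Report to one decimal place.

12.5 mOsm/kg

Calculated osmolality = 2·Na + glucose/18 + BUN/2.8 + ethanol/4.6
= 2·135 + 67/18 + 18/2.8 + 273/4.6
= 270 + 3.72 + 6.43 + 59.35
= 339.5 mOsm/kg ≈ 339.5 mOsm/kg
Osmolar gap = measured − calculated = 352 − 339.5 = 12.5 mOsm/kg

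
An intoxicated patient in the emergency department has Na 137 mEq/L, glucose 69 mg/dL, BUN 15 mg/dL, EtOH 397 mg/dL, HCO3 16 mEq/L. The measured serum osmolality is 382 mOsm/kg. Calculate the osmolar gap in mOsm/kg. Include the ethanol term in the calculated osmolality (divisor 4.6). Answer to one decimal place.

Calculated osmolality = 2·Na + glucose/18 + BUN/2.8 + ethanol/4.6
= 2·137 + 69/18 + 15/2.8 + 397/4.6
= 274 + 3.83 + 5.36 + 86.30
= 369.49 mOsm/kg ≈ 369.5 mOsm/kg
Osmolar gap = measured − calculated = 382 − 369.5 = 12.5 mOsm/kg

12.5 mOsm/kg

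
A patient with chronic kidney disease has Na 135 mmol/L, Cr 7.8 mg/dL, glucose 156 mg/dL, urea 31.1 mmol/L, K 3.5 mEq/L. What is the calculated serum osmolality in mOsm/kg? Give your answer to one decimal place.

309.8 mOsm/kg

Calculated osmolality = 2·Na + glucose/18 + urea
= 2·135 + 156/18 + 31.1
= 270 + 8.67 + 31.10
= 309.77 mOsm/kg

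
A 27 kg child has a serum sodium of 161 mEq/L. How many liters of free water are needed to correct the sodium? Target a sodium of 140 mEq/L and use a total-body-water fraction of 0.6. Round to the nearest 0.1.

TBW = 0.6 · 27 = 16.2 L
Free water deficit = TBW · (Na/140 − 1)
= 16.2 · (161/140 − 1)
= 16.2 · 0.15
= 2.43 L

2.4 L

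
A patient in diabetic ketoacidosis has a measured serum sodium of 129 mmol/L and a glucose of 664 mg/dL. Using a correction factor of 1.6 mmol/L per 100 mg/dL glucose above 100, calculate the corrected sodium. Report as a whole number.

Corrected Na = measured Na + 1.6 · (glucose − 100)/100
= 129 + 1.6 · (664 − 100)/100
= 129 + 9
= 138 mmol/L

138 mmol/L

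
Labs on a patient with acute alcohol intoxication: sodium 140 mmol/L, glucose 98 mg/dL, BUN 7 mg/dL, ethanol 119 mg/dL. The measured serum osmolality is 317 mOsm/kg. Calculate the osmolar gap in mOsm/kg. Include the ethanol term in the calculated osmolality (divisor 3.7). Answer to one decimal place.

-3.1 mOsm/kg

Calculated osmolality = 2·Na + glucose/18 + BUN/2.8 + ethanol/3.7
= 2·140 + 98/18 + 7/2.8 + 119/3.7
= 280 + 5.44 + 2.50 + 32.16
= 320.1 mOsm/kg ≈ 320.1 mOsm/kg
Osmolar gap = measured − calculated = 317 − 320.1 = -3.1 mOsm/kg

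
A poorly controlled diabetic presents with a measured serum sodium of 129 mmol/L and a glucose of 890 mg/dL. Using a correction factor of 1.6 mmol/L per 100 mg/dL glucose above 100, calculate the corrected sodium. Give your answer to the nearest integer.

142 mmol/L

Corrected Na = measured Na + 1.6 · (glucose − 100)/100
= 129 + 1.6 · (890 − 100)/100
= 129 + 12.6
= 141.6 mmol/L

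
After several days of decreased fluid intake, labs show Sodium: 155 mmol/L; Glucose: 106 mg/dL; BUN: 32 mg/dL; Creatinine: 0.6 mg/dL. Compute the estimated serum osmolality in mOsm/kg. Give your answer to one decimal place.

327.3 mOsm/kg

Calculated osmolality = 2·Na + glucose/18 + BUN/2.8
= 2·155 + 106/18 + 32/2.8
= 310 + 5.89 + 11.43
= 327.32 mOsm/kg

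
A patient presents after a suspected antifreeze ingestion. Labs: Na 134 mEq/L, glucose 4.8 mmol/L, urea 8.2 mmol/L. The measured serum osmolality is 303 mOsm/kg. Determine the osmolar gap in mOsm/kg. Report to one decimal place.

22.0 mOsm/kg

Calculated osmolality = 2·Na + glucose + urea
= 2·134 + 4.8 + 8.2
= 268 + 4.80 + 8.20
= 281 mOsm/kg ≈ 281.0 mOsm/kg
Osmolar gap = measured − calculated = 303 − 281.0 = 22.0 mOsm/kg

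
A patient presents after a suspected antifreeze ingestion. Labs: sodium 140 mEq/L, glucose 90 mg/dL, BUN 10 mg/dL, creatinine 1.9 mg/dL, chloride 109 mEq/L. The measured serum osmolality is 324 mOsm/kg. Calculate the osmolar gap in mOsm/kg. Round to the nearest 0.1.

Calculated osmolality = 2·Na + glucose/18 + BUN/2.8
= 2·140 + 90/18 + 10/2.8
= 280 + 5 + 3.57
= 288.57 mOsm/kg ≈ 288.6 mOsm/kg
Osmolar gap = measured − calculated = 324 − 288.6 = 35.4 mOsm/kg

35.4 mOsm/kg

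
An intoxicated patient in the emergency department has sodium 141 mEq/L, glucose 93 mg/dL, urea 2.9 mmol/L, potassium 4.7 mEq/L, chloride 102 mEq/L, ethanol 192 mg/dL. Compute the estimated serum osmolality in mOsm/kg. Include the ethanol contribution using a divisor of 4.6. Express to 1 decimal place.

331.8 mOsm/kg

Calculated osmolality = 2·Na + glucose/18 + urea + ethanol/4.6
= 2·141 + 93/18 + 2.9 + 192/4.6
= 282 + 5.17 + 2.90 + 41.74
= 331.81 mOsm/kg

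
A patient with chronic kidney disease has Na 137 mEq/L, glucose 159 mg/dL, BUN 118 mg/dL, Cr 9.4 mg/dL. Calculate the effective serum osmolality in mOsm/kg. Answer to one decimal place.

282.8 mOsm/kg

Effective osmolality excludes urea (freely permeant across cell membranes):
2·Na + glucose/18
= 2·137 + 159/18
= 274 + 8.83
= 282.83 mOsm/kg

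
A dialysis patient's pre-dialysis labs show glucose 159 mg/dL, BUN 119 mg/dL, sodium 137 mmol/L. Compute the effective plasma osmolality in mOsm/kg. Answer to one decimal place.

282.8 mOsm/kg

Effective osmolality excludes urea (freely permeant across cell membranes):
2·Na + glucose/18
= 2·137 + 159/18
= 274 + 8.83
= 282.83 mOsm/kg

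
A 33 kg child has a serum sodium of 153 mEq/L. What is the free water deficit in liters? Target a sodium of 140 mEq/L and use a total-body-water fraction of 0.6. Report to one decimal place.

1.8 L

TBW = 0.6 · 33 = 19.8 L
Free water deficit = TBW · (Na/140 − 1)
= 19.8 · (153/140 − 1)
= 19.8 · 0.0929
= 1.84 L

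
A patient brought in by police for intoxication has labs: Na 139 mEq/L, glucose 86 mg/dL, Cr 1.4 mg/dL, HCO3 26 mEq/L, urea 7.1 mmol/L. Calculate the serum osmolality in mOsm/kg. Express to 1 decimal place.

289.9 mOsm/kg

Calculated osmolality = 2·Na + glucose/18 + urea
= 2·139 + 86/18 + 7.1
= 278 + 4.78 + 7.10
= 289.88 mOsm/kg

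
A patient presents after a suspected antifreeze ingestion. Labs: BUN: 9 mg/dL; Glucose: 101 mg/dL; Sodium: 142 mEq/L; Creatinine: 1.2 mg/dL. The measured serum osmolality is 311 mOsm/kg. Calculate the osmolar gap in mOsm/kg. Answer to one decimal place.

18.2 mOsm/kg

Calculated osmolality = 2·Na + glucose/18 + BUN/2.8
= 2·142 + 101/18 + 9/2.8
= 284 + 5.61 + 3.21
= 292.82 mOsm/kg ≈ 292.8 mOsm/kg
Osmolar gap = measured − calculated = 311 − 292.8 = 18.2 mOsm/kg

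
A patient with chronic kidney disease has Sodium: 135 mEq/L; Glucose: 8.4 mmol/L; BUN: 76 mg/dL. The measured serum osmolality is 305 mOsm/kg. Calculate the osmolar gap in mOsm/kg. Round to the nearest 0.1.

Calculated osmolality = 2·Na + glucose + BUN/2.8
= 2·135 + 8.4 + 76/2.8
= 270 + 8.40 + 27.14
= 305.54 mOsm/kg ≈ 305.5 mOsm/kg
Osmolar gap = measured − calculated = 305 − 305.5 = -0.5 mOsm/kg

-0.5 mOsm/kg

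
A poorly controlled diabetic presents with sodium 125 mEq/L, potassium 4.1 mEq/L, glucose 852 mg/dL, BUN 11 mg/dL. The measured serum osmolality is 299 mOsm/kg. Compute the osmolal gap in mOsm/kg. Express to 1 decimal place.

Calculated osmolality = 2·Na + glucose/18 + BUN/2.8
= 2·125 + 852/18 + 11/2.8
= 250 + 47.33 + 3.93
= 301.26 mOsm/kg ≈ 301.3 mOsm/kg
Osmolar gap = measured − calculated = 299 − 301.3 = -2.3 mOsm/kg

-2.3 mOsm/kg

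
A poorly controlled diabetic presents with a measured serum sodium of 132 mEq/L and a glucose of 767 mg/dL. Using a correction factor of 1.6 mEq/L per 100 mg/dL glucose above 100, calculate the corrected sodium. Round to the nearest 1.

Corrected Na = measured Na + 1.6 · (glucose − 100)/100
= 132 + 1.6 · (767 − 100)/100
= 132 + 10.7
= 142.7 mEq/L

143 mEq/L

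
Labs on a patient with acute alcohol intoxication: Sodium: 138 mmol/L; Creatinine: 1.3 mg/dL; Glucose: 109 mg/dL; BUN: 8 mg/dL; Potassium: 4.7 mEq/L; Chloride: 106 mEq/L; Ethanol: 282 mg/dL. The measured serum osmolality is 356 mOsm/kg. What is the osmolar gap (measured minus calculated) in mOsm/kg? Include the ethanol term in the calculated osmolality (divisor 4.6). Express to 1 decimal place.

Calculated osmolality = 2·Na + glucose/18 + BUN/2.8 + ethanol/4.6
= 2·138 + 109/18 + 8/2.8 + 282/4.6
= 276 + 6.06 + 2.86 + 61.30
= 346.22 mOsm/kg ≈ 346.2 mOsm/kg
Osmolar gap = measured − calculated = 356 − 346.2 = 9.8 mOsm/kg

9.8 mOsm/kg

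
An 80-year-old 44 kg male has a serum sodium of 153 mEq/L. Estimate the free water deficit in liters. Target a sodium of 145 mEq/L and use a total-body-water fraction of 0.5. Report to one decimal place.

1.2 L

TBW = 0.5 · 44 = 22 L
Free water deficit = TBW · (Na/145 − 1)
= 22 · (153/145 − 1)
= 22 · 0.0552
= 1.21 L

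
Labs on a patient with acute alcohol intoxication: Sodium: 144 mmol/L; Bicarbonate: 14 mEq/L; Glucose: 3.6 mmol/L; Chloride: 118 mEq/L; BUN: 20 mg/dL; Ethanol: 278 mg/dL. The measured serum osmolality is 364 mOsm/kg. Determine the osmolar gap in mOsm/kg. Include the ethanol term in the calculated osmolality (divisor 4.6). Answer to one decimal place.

4.8 mOsm/kg

Calculated osmolality = 2·Na + glucose + BUN/2.8 + ethanol/4.6
= 2·144 + 3.6 + 20/2.8 + 278/4.6
= 288 + 3.60 + 7.14 + 60.43
= 359.17 mOsm/kg ≈ 359.2 mOsm/kg
Osmolar gap = measured − calculated = 364 − 359.2 = 4.8 mOsm/kg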